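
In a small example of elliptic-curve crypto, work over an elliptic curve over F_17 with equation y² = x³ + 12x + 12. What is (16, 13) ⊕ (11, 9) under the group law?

(9, 13)

(16, 13) + (11, 9). λ = (9 - 13)/(11 - 16) ≡ 13/12 mod 17. 12⁻¹ ≡ 10 (mod 17), so λ ≡ 11.
  x = λ² - 16 - 11 = 121 - 27 ≡ 9; y = λ·(16 - 9) - 13 ≡ 13. → (9, 13)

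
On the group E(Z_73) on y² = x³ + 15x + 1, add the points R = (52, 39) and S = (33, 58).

(52, 39) + (33, 58). λ = (58 - 39)/(33 - 52) ≡ 19/54 mod 73. 54⁻¹ ≡ 23 (mod 73) since 54·23 = 1242 ≡ 1, so λ ≡ 72.
  x = λ² - 52 - 33 = 5184 - 85 ≡ 62; y = λ·(52 - 62) - 39 ≡ 44. → (62, 44)

(62, 44)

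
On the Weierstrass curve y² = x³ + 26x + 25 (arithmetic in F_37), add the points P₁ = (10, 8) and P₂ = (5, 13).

(10, 8) + (5, 13). λ = (13 - 8)/(5 - 10) ≡ 5/32 mod 37. 32⁻¹ ≡ 22 (mod 37), so λ ≡ 36.
  x = λ² - 10 - 5 = 1296 - 15 ≡ 23; y = λ·(10 - 23) - 8 ≡ 5. → (23, 5)

(23, 5)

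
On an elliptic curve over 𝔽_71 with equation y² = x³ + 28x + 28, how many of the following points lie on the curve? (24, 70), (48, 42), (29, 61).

0

(24, 70): 70² ≡ 1, rhs ≡ 40 → off.
(48, 42): 42² ≡ 60, rhs ≡ 68 → off.
(29, 61): 61² ≡ 29, rhs ≡ 24 → off.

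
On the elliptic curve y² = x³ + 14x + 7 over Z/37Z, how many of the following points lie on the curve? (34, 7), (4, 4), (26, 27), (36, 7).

2

(34, 7): 7² ≡ 12, rhs ≡ 12 → on.
(4, 4): 4² ≡ 16, rhs ≡ 16 → on.
(26, 27): 27² ≡ 26, rhs ≡ 2 → off.
(36, 7): 7² ≡ 12, rhs ≡ 29 → off.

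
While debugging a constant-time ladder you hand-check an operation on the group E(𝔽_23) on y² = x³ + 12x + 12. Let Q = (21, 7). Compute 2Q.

(6, 22)

tangent at (21, 7): λ = (3·21² + 12)/(2·7) ≡ 1/14. 14⁻¹ ≡ 5 (mod 23), so λ ≡ 1·5 ≡ 5.
  x = λ² - 21 - 21 = 25 - 42 ≡ 6; y = λ·(21 - 6) - 7 ≡ 22. → (6, 22)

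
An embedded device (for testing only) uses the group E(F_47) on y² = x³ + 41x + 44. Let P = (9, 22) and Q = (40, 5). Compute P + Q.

(14, 5)

(9, 22) + (40, 5). λ = (5 - 22)/(40 - 9) ≡ 30/31 mod 47. 31⁻¹ ≡ 44 (mod 47), so λ ≡ 4.
  x = λ² - 9 - 40 = 16 - 49 ≡ 14; y = λ·(9 - 14) - 22 ≡ 5. → (14, 5)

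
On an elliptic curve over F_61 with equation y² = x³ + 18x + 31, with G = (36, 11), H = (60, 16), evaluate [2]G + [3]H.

(17, 2)

First 2G:
Repeated addition: build up to 2G.
2G: tangent at (36, 11): λ = (3·36² + 18)/(2·11) ≡ 2/22. 22⁻¹ ≡ 25 (mod 61), so λ ≡ 2·25 ≡ 50.
  x = λ² - 36 - 36 = 2500 - 72 ≡ 49; y = λ·(36 - 49) - 11 ≡ 10. → (49, 10)
2G = (49, 10).
Next 3H:
Repeated addition: build up to 3H.
2H: tangent at (60, 16): λ = (3·60² + 18)/(2·16) ≡ 21/32. 32⁻¹ ≡ 21 (mod 61), so λ ≡ 21·21 ≡ 14.
  x = λ² - 60 - 60 = 196 - 120 ≡ 15; y = λ·(60 - 15) - 16 ≡ 4. → (15, 4)
3H: (15, 4) + (60, 16). λ = (16 - 4)/(60 - 15) ≡ 12/45 mod 61. 45⁻¹ ≡ 19 (mod 61) since 45·19 = 855 ≡ 1, so λ ≡ 45.
  x = λ² - 15 - 60 = 2025 - 75 ≡ 59; y = λ·(15 - 59) - 4 ≡ 29. → (59, 29)
3H = (59, 29).
Finally 2G + 3H:
(49, 10) + (59, 29). λ = (29 - 10)/(59 - 49) ≡ 19/10 mod 61. 10⁻¹ ≡ 55 (mod 61) since 10·55 = 550 ≡ 1, so λ ≡ 8.
  x = λ² - 49 - 59 = 64 - 108 ≡ 17; y = λ·(49 - 17) - 10 ≡ 2. → (17, 2)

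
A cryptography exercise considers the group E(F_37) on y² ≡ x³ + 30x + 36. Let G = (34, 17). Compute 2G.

tangent at (34, 17): λ = (3·34² + 30)/(2·17) ≡ 20/34. 34⁻¹ ≡ 12 (mod 37), so λ ≡ 20·12 ≡ 18.
  x = λ² - 34 - 34 = 324 - 68 ≡ 34; y = λ·(34 - 34) - 17 ≡ 20. → (34, 20)

(34, 20)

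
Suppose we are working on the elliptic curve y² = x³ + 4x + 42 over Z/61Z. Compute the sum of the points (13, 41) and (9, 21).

(3, 9)

(13, 41) + (9, 21). λ = (21 - 41)/(9 - 13) ≡ 41/57 mod 61. 57⁻¹ ≡ 15 (mod 61) since 57·15 = 855 ≡ 1, so λ ≡ 5.
  x = λ² - 13 - 9 = 25 - 22 ≡ 3; y = λ·(13 - 3) - 41 ≡ 9. → (3, 9)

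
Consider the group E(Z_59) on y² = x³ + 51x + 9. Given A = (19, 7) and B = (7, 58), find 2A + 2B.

First 2A:
Repeated addition: build up to 2A.
2A: tangent at (19, 7): λ = (3·19² + 51)/(2·7) ≡ 13/14. 14⁻¹ ≡ 38 (mod 59), so λ ≡ 13·38 ≡ 22.
  x = λ² - 19 - 19 = 484 - 38 ≡ 33; y = λ·(19 - 33) - 7 ≡ 39. → (33, 39)
2A = (33, 39).
Next 2B:
Repeated addition: build up to 2B.
2B: tangent at (7, 58): λ = (3·7² + 51)/(2·58) ≡ 21/57. 57⁻¹ ≡ 29 (mod 59) since 57·29 = 1653 ≡ 1, so λ ≡ 21·29 ≡ 19.
  x = λ² - 7 - 7 = 361 - 14 ≡ 52; y = λ·(7 - 52) - 58 ≡ 31. → (52, 31)
2B = (52, 31).
Finally 2A + 2B:
(33, 39) + (52, 31). λ = (31 - 39)/(52 - 33) ≡ 51/19 mod 59. 19⁻¹ ≡ 28 (mod 59), so λ ≡ 12.
  x = λ² - 33 - 52 = 144 - 85 ≡ 0; y = λ·(33 - 0) - 39 ≡ 3. → (0, 3)

(0, 3)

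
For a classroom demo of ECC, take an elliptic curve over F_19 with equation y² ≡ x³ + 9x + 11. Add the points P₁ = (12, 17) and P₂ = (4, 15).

(9, 17)

(12, 17) + (4, 15). λ = (15 - 17)/(4 - 12) ≡ 17/11 mod 19. 11⁻¹ ≡ 7 (mod 19) since 11·7 = 77 ≡ 1, so λ ≡ 5.
  x = λ² - 12 - 4 = 25 - 16 ≡ 9; y = λ·(12 - 9) - 17 ≡ 17. → (9, 17)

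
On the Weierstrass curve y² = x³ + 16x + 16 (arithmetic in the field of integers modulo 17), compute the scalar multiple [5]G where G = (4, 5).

Repeated addition: build up to 5G.
2G: tangent at (4, 5): λ = (3·4² + 16)/(2·5) ≡ 13/10. 10⁻¹ ≡ 12 (mod 17) since 10·12 = 120 ≡ 1, so λ ≡ 13·12 ≡ 3.
  x = λ² - 4 - 4 = 9 - 8 ≡ 1; y = λ·(4 - 1) - 5 ≡ 4. → (1, 4)
3G: (1, 4) + (4, 5). λ = (5 - 4)/(4 - 1) ≡ 1/3 mod 17. 3⁻¹ ≡ 6 (mod 17), so λ ≡ 6.
  x = λ² - 1 - 4 = 36 - 5 ≡ 14; y = λ·(1 - 14) - 4 ≡ 3. → (14, 3)
4G: (14, 3) + (4, 5). λ = (5 - 3)/(4 - 14) ≡ 2/7 mod 17. 7⁻¹ ≡ 5 (mod 17) since 7·5 = 35 ≡ 1, so λ ≡ 10.
  x = λ² - 14 - 4 = 100 - 18 ≡ 14; y = λ·(14 - 14) - 3 ≡ 14. → (14, 14)
5G: (14, 14) + (4, 5). λ = (5 - 14)/(4 - 14) ≡ 8/7 mod 17. 7⁻¹ ≡ 5 (mod 17), so λ ≡ 6.
  x = λ² - 14 - 4 = 36 - 18 ≡ 1; y = λ·(14 - 1) - 14 ≡ 13. → (1, 13)

(1, 13)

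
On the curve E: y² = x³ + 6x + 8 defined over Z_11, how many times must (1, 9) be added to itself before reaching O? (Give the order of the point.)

3

2P: tangent at (1, 9): λ = (3·1² + 6)/(2·9) ≡ 9/7. 7⁻¹ ≡ 8 (mod 11), so λ ≡ 9·8 ≡ 6.
  x = λ² - 1 - 1 = 36 - 2 ≡ 1; y = λ·(1 - 1) - 9 ≡ 2. → (1, 2)
3P: (1, 2) + (1, 9): same x and y₁ ≡ -y₂, so the sum is O.
3P = O, so the order is 3.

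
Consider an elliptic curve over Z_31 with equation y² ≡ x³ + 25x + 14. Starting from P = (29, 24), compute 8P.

Double-and-add on 8 = (1000)₂. Start with P = (29, 24) for the leading 1-bit.
double: tangent at (29, 24): λ = (3·29² + 25)/(2·24) ≡ 6/17. 17⁻¹ ≡ 11 (mod 31) since 17·11 = 187 ≡ 1, so λ ≡ 6·11 ≡ 4.
  x = λ² - 29 - 29 = 16 - 58 ≡ 20; y = λ·(29 - 20) - 24 ≡ 12. → (20, 12)
double: tangent at (20, 12): λ = (3·20² + 25)/(2·12) ≡ 16/24. 24⁻¹ ≡ 22 (mod 31) since 24·22 = 528 ≡ 1, so λ ≡ 16·22 ≡ 11.
  x = λ² - 20 - 20 = 121 - 40 ≡ 19; y = λ·(20 - 19) - 12 ≡ 30. → (19, 30)
double: tangent at (19, 30): λ = (3·19² + 25)/(2·30) ≡ 23/29. 29⁻¹ ≡ 15 (mod 31), so λ ≡ 23·15 ≡ 4.
  x = λ² - 19 - 19 = 16 - 38 ≡ 9; y = λ·(19 - 9) - 30 ≡ 10. → (9, 10)

(9, 10)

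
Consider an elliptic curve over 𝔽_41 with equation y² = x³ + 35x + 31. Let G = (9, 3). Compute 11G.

Double-and-add on 11 = (1011)₂. Start with G = (9, 3) for the leading 1-bit.
double: tangent at (9, 3): λ = (3·9² + 35)/(2·3) ≡ 32/6. 6⁻¹ ≡ 7 (mod 41) since 6·7 = 42 ≡ 1, so λ ≡ 32·7 ≡ 19.
  x = λ² - 9 - 9 = 361 - 18 ≡ 15; y = λ·(9 - 15) - 3 ≡ 6. → (15, 6)
double: tangent at (15, 6): λ = (3·15² + 35)/(2·6) ≡ 13/12. 12⁻¹ ≡ 24 (mod 41), so λ ≡ 13·24 ≡ 25.
  x = λ² - 15 - 15 = 625 - 30 ≡ 21; y = λ·(15 - 21) - 6 ≡ 8. → (21, 8)
add G: (21, 8) + (9, 3). λ = (3 - 8)/(9 - 21) ≡ 36/29 mod 41. 29⁻¹ ≡ 17 (mod 41) since 29·17 = 493 ≡ 1, so λ ≡ 38.
  x = λ² - 21 - 9 = 1444 - 30 ≡ 20; y = λ·(21 - 20) - 8 ≡ 30. → (20, 30)
double: tangent at (20, 30): λ = (3·20² + 35)/(2·30) ≡ 5/19. 19⁻¹ ≡ 13 (mod 41), so λ ≡ 5·13 ≡ 24.
  x = λ² - 20 - 20 = 576 - 40 ≡ 3; y = λ·(20 - 3) - 30 ≡ 9. → (3, 9)
add G: (3, 9) + (9, 3). λ = (3 - 9)/(9 - 3) ≡ 35/6 mod 41. 6⁻¹ ≡ 7 (mod 41) since 6·7 = 42 ≡ 1, so λ ≡ 40.
  x = λ² - 3 - 9 = 1600 - 12 ≡ 30; y = λ·(3 - 30) - 9 ≡ 18. → (30, 18)

(30, 18)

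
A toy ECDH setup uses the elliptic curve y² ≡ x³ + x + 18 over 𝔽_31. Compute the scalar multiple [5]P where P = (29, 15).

Repeated addition: build up to 5P.
2P: tangent at (29, 15): λ = (3·29² + 1)/(2·15) ≡ 13/30. 30⁻¹ ≡ 30 (mod 31) since 30·30 = 900 ≡ 1, so λ ≡ 13·30 ≡ 18.
  x = λ² - 29 - 29 = 324 - 58 ≡ 18; y = λ·(29 - 18) - 15 ≡ 28. → (18, 28)
3P: (18, 28) + (29, 15). λ = (15 - 28)/(29 - 18) ≡ 18/11 mod 31. 11⁻¹ ≡ 17 (mod 31) since 11·17 = 187 ≡ 1, so λ ≡ 27.
  x = λ² - 18 - 29 = 729 - 47 ≡ 0; y = λ·(18 - 0) - 28 ≡ 24. → (0, 24)
4P: (0, 24) + (29, 15). λ = (15 - 24)/(29 - 0) ≡ 22/29 mod 31. 29⁻¹ ≡ 15 (mod 31), so λ ≡ 20.
  x = λ² - 0 - 29 = 400 - 29 ≡ 30; y = λ·(0 - 30) - 24 ≡ 27. → (30, 27)
5P: (30, 27) + (29, 15). λ = (15 - 27)/(29 - 30) ≡ 19/30 mod 31. 30⁻¹ ≡ 30 (mod 31) since 30·30 = 900 ≡ 1, so λ ≡ 12.
  x = λ² - 30 - 29 = 144 - 59 ≡ 23; y = λ·(30 - 23) - 27 ≡ 26. → (23, 26)

(23, 26)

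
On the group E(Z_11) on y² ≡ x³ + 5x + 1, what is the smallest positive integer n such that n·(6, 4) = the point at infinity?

11

2P: tangent at (6, 4): λ = (3·6² + 5)/(2·4) ≡ 3/8. 8⁻¹ ≡ 7 (mod 11) since 8·7 = 56 ≡ 1, so λ ≡ 3·7 ≡ 10.
  x = λ² - 6 - 6 = 100 - 12 ≡ 0; y = λ·(6 - 0) - 4 ≡ 1. → (0, 1)
3P: (0, 1) + (6, 4). λ = (4 - 1)/(6 - 0) ≡ 3/6 mod 11. 6⁻¹ ≡ 2 (mod 11), so λ ≡ 6.
  x = λ² - 0 - 6 = 36 - 6 ≡ 8; y = λ·(0 - 8) - 1 ≡ 6. → (8, 6)
4P: (8, 6) + (6, 4). λ = (4 - 6)/(6 - 8) ≡ 9/9 mod 11. 9⁻¹ ≡ 5 (mod 11), so λ ≡ 1.
  x = λ² - 8 - 6 = 1 - 14 ≡ 9; y = λ·(8 - 9) - 6 ≡ 4. → (9, 4)
5P: (9, 4) + (6, 4). λ = (4 - 4)/(6 - 9) ≡ 0/8 mod 11. 8⁻¹ ≡ 7 (mod 11), so λ ≡ 0.
  x = λ² - 9 - 6 = 0 - 15 ≡ 7; y = λ·(9 - 7) - 4 ≡ 7. → (7, 7)
6P: (7, 7) + (6, 4). λ = (4 - 7)/(6 - 7) ≡ 8/10 mod 11. 10⁻¹ ≡ 10 (mod 11) since 10·10 = 100 ≡ 1, so λ ≡ 3.
  x = λ² - 7 - 6 = 9 - 13 ≡ 7; y = λ·(7 - 7) - 7 ≡ 4. → (7, 4)
7P: (7, 4) + (6, 4). λ = (4 - 4)/(6 - 7) ≡ 0/10 mod 11. 10⁻¹ ≡ 10 (mod 11) since 10·10 = 100 ≡ 1, so λ ≡ 0.
  x = λ² - 7 - 6 = 0 - 13 ≡ 9; y = λ·(7 - 9) - 4 ≡ 7. → (9, 7)
8P: (9, 7) + (6, 4). λ = (4 - 7)/(6 - 9) ≡ 8/8 mod 11. 8⁻¹ ≡ 7 (mod 11) since 8·7 = 56 ≡ 1, so λ ≡ 1.
  x = λ² - 9 - 6 = 1 - 15 ≡ 8; y = λ·(9 - 8) - 7 ≡ 5. → (8, 5)
9P: (8, 5) + (6, 4). λ = (4 - 5)/(6 - 8) ≡ 10/9 mod 11. 9⁻¹ ≡ 5 (mod 11), so λ ≡ 6.
  x = λ² - 8 - 6 = 36 - 14 ≡ 0; y = λ·(8 - 0) - 5 ≡ 10. → (0, 10)
10P: (0, 10) + (6, 4). λ = (4 - 10)/(6 - 0) ≡ 5/6 mod 11. 6⁻¹ ≡ 2 (mod 11), so λ ≡ 10.
  x = λ² - 0 - 6 = 100 - 6 ≡ 6; y = λ·(0 - 6) - 10 ≡ 7. → (6, 7)
11P: (6, 7) + (6, 4): same x and y₁ ≡ -y₂, so the sum is the point at infinity.
11P = the point at infinity, so the order is 11.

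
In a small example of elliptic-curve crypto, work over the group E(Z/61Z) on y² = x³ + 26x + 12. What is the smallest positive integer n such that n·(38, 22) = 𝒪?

2P: tangent at (38, 22): λ = (3·38² + 26)/(2·22) ≡ 27/44. 44⁻¹ ≡ 43 (mod 61) since 44·43 = 1892 ≡ 1, so λ ≡ 27·43 ≡ 2.
  x = λ² - 38 - 38 = 4 - 76 ≡ 50; y = λ·(38 - 50) - 22 ≡ 15. → (50, 15)
3P: (50, 15) + (38, 22). λ = (22 - 15)/(38 - 50) ≡ 7/49 mod 61. 49⁻¹ ≡ 5 (mod 61) since 49·5 = 245 ≡ 1, so λ ≡ 35.
  x = λ² - 50 - 38 = 1225 - 88 ≡ 39; y = λ·(50 - 39) - 15 ≡ 4. → (39, 4)
4P: (39, 4) + (38, 22). λ = (22 - 4)/(38 - 39) ≡ 18/60 mod 61. 60⁻¹ ≡ 60 (mod 61) since 60·60 = 3600 ≡ 1, so λ ≡ 43.
  x = λ² - 39 - 38 = 1849 - 77 ≡ 3; y = λ·(39 - 3) - 4 ≡ 19. → (3, 19)
5P: (3, 19) + (38, 22). λ = (22 - 19)/(38 - 3) ≡ 3/35 mod 61. 35⁻¹ ≡ 7 (mod 61) since 35·7 = 245 ≡ 1, so λ ≡ 21.
  x = λ² - 3 - 38 = 441 - 41 ≡ 34; y = λ·(3 - 34) - 19 ≡ 1. → (34, 1)
6P: (34, 1) + (38, 22). λ = (22 - 1)/(38 - 34) ≡ 21/4 mod 61. 4⁻¹ ≡ 46 (mod 61), so λ ≡ 51.
  x = λ² - 34 - 38 = 2601 - 72 ≡ 28; y = λ·(34 - 28) - 1 ≡ 0. → (28, 0)
7P: (28, 0) + (38, 22). λ = (22 - 0)/(38 - 28) ≡ 22/10 mod 61. 10⁻¹ ≡ 55 (mod 61), so λ ≡ 51.
  x = λ² - 28 - 38 = 2601 - 66 ≡ 34; y = λ·(28 - 34) - 0 ≡ 60. → (34, 60)
8P: (34, 60) + (38, 22). λ = (22 - 60)/(38 - 34) ≡ 23/4 mod 61. 4⁻¹ ≡ 46 (mod 61) since 4·46 = 184 ≡ 1, so λ ≡ 21.
  x = λ² - 34 - 38 = 441 - 72 ≡ 3; y = λ·(34 - 3) - 60 ≡ 42. → (3, 42)
9P: (3, 42) + (38, 22). λ = (22 - 42)/(38 - 3) ≡ 41/35 mod 61. 35⁻¹ ≡ 7 (mod 61), so λ ≡ 43.
  x = λ² - 3 - 38 = 1849 - 41 ≡ 39; y = λ·(3 - 39) - 42 ≡ 57. → (39, 57)
10P: (39, 57) + (38, 22). λ = (22 - 57)/(38 - 39) ≡ 26/60 mod 61. 60⁻¹ ≡ 60 (mod 61), so λ ≡ 35.
  x = λ² - 39 - 38 = 1225 - 77 ≡ 50; y = λ·(39 - 50) - 57 ≡ 46. → (50, 46)
11P: (50, 46) + (38, 22). λ = (22 - 46)/(38 - 50) ≡ 37/49 mod 61. 49⁻¹ ≡ 5 (mod 61), so λ ≡ 2.
  x = λ² - 50 - 38 = 4 - 88 ≡ 38; y = λ·(50 - 38) - 46 ≡ 39. → (38, 39)
12P: (38, 39) + (38, 22): same x and y₁ ≡ -y₂, so the sum is 𝒪.
12P = 𝒪, so the order is 12.

12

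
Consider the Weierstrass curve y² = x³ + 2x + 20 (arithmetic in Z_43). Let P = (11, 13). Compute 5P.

Double-and-add on 5 = (101)₂. Start with P = (11, 13) for the leading 1-bit.
double: tangent at (11, 13): λ = (3·11² + 2)/(2·13) ≡ 21/26. 26⁻¹ ≡ 5 (mod 43), so λ ≡ 21·5 ≡ 19.
  x = λ² - 11 - 11 = 361 - 22 ≡ 38; y = λ·(11 - 38) - 13 ≡ 33. → (38, 33)
double: tangent at (38, 33): λ = (3·38² + 2)/(2·33) ≡ 34/23. 23⁻¹ ≡ 15 (mod 43), so λ ≡ 34·15 ≡ 37.
  x = λ² - 38 - 38 = 1369 - 76 ≡ 3; y = λ·(38 - 3) - 33 ≡ 15. → (3, 15)
add P: (3, 15) + (11, 13). λ = (13 - 15)/(11 - 3) ≡ 41/8 mod 43. 8⁻¹ ≡ 27 (mod 43), so λ ≡ 32.
  x = λ² - 3 - 11 = 1024 - 14 ≡ 21; y = λ·(3 - 21) - 15 ≡ 11. → (21, 11)

(21, 11)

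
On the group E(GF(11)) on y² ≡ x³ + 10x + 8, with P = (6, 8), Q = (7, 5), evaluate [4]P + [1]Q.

First 4P:
Repeated addition: build up to 4P.
2P: tangent at (6, 8): λ = (3·6² + 10)/(2·8) ≡ 8/5. 5⁻¹ ≡ 9 (mod 11), so λ ≡ 8·9 ≡ 6.
  x = λ² - 6 - 6 = 36 - 12 ≡ 2; y = λ·(6 - 2) - 8 ≡ 5. → (2, 5)
3P: (2, 5) + (6, 8). λ = (8 - 5)/(6 - 2) ≡ 3/4 mod 11. 4⁻¹ ≡ 3 (mod 11) since 4·3 = 12 ≡ 1, so λ ≡ 9.
  x = λ² - 2 - 6 = 81 - 8 ≡ 7; y = λ·(2 - 7) - 5 ≡ 5. → (7, 5)
4P: (7, 5) + (6, 8). λ = (8 - 5)/(6 - 7) ≡ 3/10 mod 11. 10⁻¹ ≡ 10 (mod 11) since 10·10 = 100 ≡ 1, so λ ≡ 8.
  x = λ² - 7 - 6 = 64 - 13 ≡ 7; y = λ·(7 - 7) - 5 ≡ 6. → (7, 6)
4P = (7, 6).
Finally 4P + Q:
(7, 6) + (7, 5): same x and y₁ ≡ -y₂, so the sum is O.

O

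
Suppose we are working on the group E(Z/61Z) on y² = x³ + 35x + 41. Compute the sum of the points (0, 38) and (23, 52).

(16, 0)

(0, 38) + (23, 52). λ = (52 - 38)/(23 - 0) ≡ 14/23 mod 61. 23⁻¹ ≡ 8 (mod 61), so λ ≡ 51.
  x = λ² - 0 - 23 = 2601 - 23 ≡ 16; y = λ·(0 - 16) - 38 ≡ 0. → (16, 0)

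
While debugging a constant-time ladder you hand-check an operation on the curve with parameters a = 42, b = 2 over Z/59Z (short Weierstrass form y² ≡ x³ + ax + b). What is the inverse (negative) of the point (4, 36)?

-(4, 36) = (4, -36 mod 59) = (4, 23).

(4, 23)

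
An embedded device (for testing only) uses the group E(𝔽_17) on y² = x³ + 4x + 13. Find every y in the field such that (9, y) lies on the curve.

8, 9

x³ + 4x + 13 = 778 ≡ 13 (mod 17).
Square roots of 13 mod 17: 8 and 9 (since 8² = 64 ≡ 13).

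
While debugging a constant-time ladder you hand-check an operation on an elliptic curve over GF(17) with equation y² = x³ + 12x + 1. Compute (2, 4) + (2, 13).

The two points share x = 2 and their y-coordinates satisfy 4 + 13 ≡ 0 (mod 17), so they are inverses. Their sum is ∞.

O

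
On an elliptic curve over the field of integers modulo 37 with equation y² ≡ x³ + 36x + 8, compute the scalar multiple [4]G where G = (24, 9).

(24, 28)

Repeated addition: build up to 4G.
2G: tangent at (24, 9): λ = (3·24² + 36)/(2·9) ≡ 25/18. 18⁻¹ ≡ 35 (mod 37) since 18·35 = 630 ≡ 1, so λ ≡ 25·35 ≡ 24.
  x = λ² - 24 - 24 = 576 - 48 ≡ 10; y = λ·(24 - 10) - 9 ≡ 31. → (10, 31)
3G: (10, 31) + (24, 9). λ = (9 - 31)/(24 - 10) ≡ 15/14 mod 37. 14⁻¹ ≡ 8 (mod 37), so λ ≡ 9.
  x = λ² - 10 - 24 = 81 - 34 ≡ 10; y = λ·(10 - 10) - 31 ≡ 6. → (10, 6)
4G: (10, 6) + (24, 9). λ = (9 - 6)/(24 - 10) ≡ 3/14 mod 37. 14⁻¹ ≡ 8 (mod 37), so λ ≡ 24.
  x = λ² - 10 - 24 = 576 - 34 ≡ 24; y = λ·(10 - 24) - 6 ≡ 28. → (24, 28)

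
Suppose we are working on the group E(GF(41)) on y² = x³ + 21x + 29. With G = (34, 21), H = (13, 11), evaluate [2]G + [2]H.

First 2G:
Repeated addition: build up to 2G.
2G: tangent at (34, 21): λ = (3·34² + 21)/(2·21) ≡ 4/1. 1⁻¹ ≡ 1 (mod 41), so λ ≡ 4·1 ≡ 4.
  x = λ² - 34 - 34 = 16 - 68 ≡ 30; y = λ·(34 - 30) - 21 ≡ 36. → (30, 36)
2G = (30, 36).
Next 2H:
Repeated addition: build up to 2H.
2H: tangent at (13, 11): λ = (3·13² + 21)/(2·11) ≡ 36/22. 22⁻¹ ≡ 28 (mod 41) since 22·28 = 616 ≡ 1, so λ ≡ 36·28 ≡ 24.
  x = λ² - 13 - 13 = 576 - 26 ≡ 17; y = λ·(13 - 17) - 11 ≡ 16. → (17, 16)
2H = (17, 16).
Finally 2G + 2H:
(30, 36) + (17, 16). λ = (16 - 36)/(17 - 30) ≡ 21/28 mod 41. 28⁻¹ ≡ 22 (mod 41) since 28·22 = 616 ≡ 1, so λ ≡ 11.
  x = λ² - 30 - 17 = 121 - 47 ≡ 33; y = λ·(30 - 33) - 36 ≡ 13. → (33, 13)

(33, 13)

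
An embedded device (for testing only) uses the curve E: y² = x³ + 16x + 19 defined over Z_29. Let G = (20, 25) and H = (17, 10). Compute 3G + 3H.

First 3G:
Repeated addition: build up to 3G.
2G: tangent at (20, 25): λ = (3·20² + 16)/(2·25) ≡ 27/21. 21⁻¹ ≡ 18 (mod 29), so λ ≡ 27·18 ≡ 22.
  x = λ² - 20 - 20 = 484 - 40 ≡ 9; y = λ·(20 - 9) - 25 ≡ 14. → (9, 14)
3G: (9, 14) + (20, 25). λ = (25 - 14)/(20 - 9) ≡ 11/11 mod 29. 11⁻¹ ≡ 8 (mod 29), so λ ≡ 1.
  x = λ² - 9 - 20 = 1 - 29 ≡ 1; y = λ·(9 - 1) - 14 ≡ 23. → (1, 23)
3G = (1, 23).
Next 3H:
Repeated addition: build up to 3H.
2H: tangent at (17, 10): λ = (3·17² + 16)/(2·10) ≡ 13/20. 20⁻¹ ≡ 16 (mod 29) since 20·16 = 320 ≡ 1, so λ ≡ 13·16 ≡ 5.
  x = λ² - 17 - 17 = 25 - 34 ≡ 20; y = λ·(17 - 20) - 10 ≡ 4. → (20, 4)
3H: (20, 4) + (17, 10). λ = (10 - 4)/(17 - 20) ≡ 6/26 mod 29. 26⁻¹ ≡ 19 (mod 29), so λ ≡ 27.
  x = λ² - 20 - 17 = 729 - 37 ≡ 25; y = λ·(20 - 25) - 4 ≡ 6. → (25, 6)
3H = (25, 6).
Finally 3G + 3H:
(1, 23) + (25, 6). λ = (6 - 23)/(25 - 1) ≡ 12/24 mod 29. 24⁻¹ ≡ 23 (mod 29), so λ ≡ 15.
  x = λ² - 1 - 25 = 225 - 26 ≡ 25; y = λ·(1 - 25) - 23 ≡ 23. → (25, 23)

(25, 23)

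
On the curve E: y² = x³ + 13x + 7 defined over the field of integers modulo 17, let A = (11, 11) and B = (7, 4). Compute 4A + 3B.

First 4A:
Double-and-add on 4 = (100)₂. Start with A = (11, 11) for the leading 1-bit.
double: tangent at (11, 11): λ = (3·11² + 13)/(2·11) ≡ 2/5. 5⁻¹ ≡ 7 (mod 17), so λ ≡ 2·7 ≡ 14.
  x = λ² - 11 - 11 = 196 - 22 ≡ 4; y = λ·(11 - 4) - 11 ≡ 2. → (4, 2)
double: tangent at (4, 2): λ = (3·4² + 13)/(2·2) ≡ 10/4. 4⁻¹ ≡ 13 (mod 17), so λ ≡ 10·13 ≡ 11.
  x = λ² - 4 - 4 = 121 - 8 ≡ 11; y = λ·(4 - 11) - 2 ≡ 6. → (11, 6)
4A = (11, 6).
Next 3B:
Repeated addition: build up to 3B.
2B: tangent at (7, 4): λ = (3·7² + 13)/(2·4) ≡ 7/8. 8⁻¹ ≡ 15 (mod 17), so λ ≡ 7·15 ≡ 3.
  x = λ² - 7 - 7 = 9 - 14 ≡ 12; y = λ·(7 - 12) - 4 ≡ 15. → (12, 15)
3B: (12, 15) + (7, 4). λ = (4 - 15)/(7 - 12) ≡ 6/12 mod 17. 12⁻¹ ≡ 10 (mod 17), so λ ≡ 9.
  x = λ² - 12 - 7 = 81 - 19 ≡ 11; y = λ·(12 - 11) - 15 ≡ 11. → (11, 11)
3B = (11, 11).
Finally 4A + 3B:
(11, 6) + (11, 11): same x and y₁ ≡ -y₂, so the sum is the point at infinity.

O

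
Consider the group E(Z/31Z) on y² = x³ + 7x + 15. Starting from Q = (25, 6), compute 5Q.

Repeated addition: build up to 5Q.
2Q: tangent at (25, 6): λ = (3·25² + 7)/(2·6) ≡ 22/12. 12⁻¹ ≡ 13 (mod 31) since 12·13 = 156 ≡ 1, so λ ≡ 22·13 ≡ 7.
  x = λ² - 25 - 25 = 49 - 50 ≡ 30; y = λ·(25 - 30) - 6 ≡ 21. → (30, 21)
3Q: (30, 21) + (25, 6). λ = (6 - 21)/(25 - 30) ≡ 16/26 mod 31. 26⁻¹ ≡ 6 (mod 31), so λ ≡ 3.
  x = λ² - 30 - 25 = 9 - 55 ≡ 16; y = λ·(30 - 16) - 21 ≡ 21. → (16, 21)
4Q: (16, 21) + (25, 6). λ = (6 - 21)/(25 - 16) ≡ 16/9 mod 31. 9⁻¹ ≡ 7 (mod 31) since 9·7 = 63 ≡ 1, so λ ≡ 19.
  x = λ² - 16 - 25 = 361 - 41 ≡ 10; y = λ·(16 - 10) - 21 ≡ 0. → (10, 0)
5Q: (10, 0) + (25, 6). λ = (6 - 0)/(25 - 10) ≡ 6/15 mod 31. 15⁻¹ ≡ 29 (mod 31), so λ ≡ 19.
  x = λ² - 10 - 25 = 361 - 35 ≡ 16; y = λ·(10 - 16) - 0 ≡ 10. → (16, 10)

(16, 10)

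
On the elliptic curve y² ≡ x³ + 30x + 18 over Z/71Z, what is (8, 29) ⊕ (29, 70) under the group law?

(8, 29) + (29, 70). λ = (70 - 29)/(29 - 8) ≡ 41/21 mod 71. 21⁻¹ ≡ 44 (mod 71) since 21·44 = 924 ≡ 1, so λ ≡ 29.
  x = λ² - 8 - 29 = 841 - 37 ≡ 23; y = λ·(8 - 23) - 29 ≡ 33. → (23, 33)

(23, 33)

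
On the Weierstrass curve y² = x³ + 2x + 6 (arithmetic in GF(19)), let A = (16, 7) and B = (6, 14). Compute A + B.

(3, 1)

(16, 7) + (6, 14). λ = (14 - 7)/(6 - 16) ≡ 7/9 mod 19. 9⁻¹ ≡ 17 (mod 19) since 9·17 = 153 ≡ 1, so λ ≡ 5.
  x = λ² - 16 - 6 = 25 - 22 ≡ 3; y = λ·(16 - 3) - 7 ≡ 1. → (3, 1)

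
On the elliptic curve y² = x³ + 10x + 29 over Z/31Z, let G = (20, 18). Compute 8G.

Repeated addition: build up to 8G.
2G: tangent at (20, 18): λ = (3·20² + 10)/(2·18) ≡ 1/5. 5⁻¹ ≡ 25 (mod 31), so λ ≡ 1·25 ≡ 25.
  x = λ² - 20 - 20 = 625 - 40 ≡ 27; y = λ·(20 - 27) - 18 ≡ 24. → (27, 24)
3G: (27, 24) + (20, 18). λ = (18 - 24)/(20 - 27) ≡ 25/24 mod 31. 24⁻¹ ≡ 22 (mod 31), so λ ≡ 23.
  x = λ² - 27 - 20 = 529 - 47 ≡ 17; y = λ·(27 - 17) - 24 ≡ 20. → (17, 20)
4G: (17, 20) + (20, 18). λ = (18 - 20)/(20 - 17) ≡ 29/3 mod 31. 3⁻¹ ≡ 21 (mod 31), so λ ≡ 20.
  x = λ² - 17 - 20 = 400 - 37 ≡ 22; y = λ·(17 - 22) - 20 ≡ 4. → (22, 4)
5G: (22, 4) + (20, 18). λ = (18 - 4)/(20 - 22) ≡ 14/29 mod 31. 29⁻¹ ≡ 15 (mod 31), so λ ≡ 24.
  x = λ² - 22 - 20 = 576 - 42 ≡ 7; y = λ·(22 - 7) - 4 ≡ 15. → (7, 15)
6G: (7, 15) + (20, 18). λ = (18 - 15)/(20 - 7) ≡ 3/13 mod 31. 13⁻¹ ≡ 12 (mod 31) since 13·12 = 156 ≡ 1, so λ ≡ 5.
  x = λ² - 7 - 20 = 25 - 27 ≡ 29; y = λ·(7 - 29) - 15 ≡ 30. → (29, 30)
7G: (29, 30) + (20, 18). λ = (18 - 30)/(20 - 29) ≡ 19/22 mod 31. 22⁻¹ ≡ 24 (mod 31), so λ ≡ 22.
  x = λ² - 29 - 20 = 484 - 49 ≡ 1; y = λ·(29 - 1) - 30 ≡ 28. → (1, 28)
8G: (1, 28) + (20, 18). λ = (18 - 28)/(20 - 1) ≡ 21/19 mod 31. 19⁻¹ ≡ 18 (mod 31), so λ ≡ 6.
  x = λ² - 1 - 20 = 36 - 21 ≡ 15; y = λ·(1 - 15) - 28 ≡ 12. → (15, 12)

(15, 12)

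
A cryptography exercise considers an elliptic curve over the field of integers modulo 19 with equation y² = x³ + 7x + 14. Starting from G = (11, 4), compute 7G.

Repeated addition: build up to 7G.
2G: tangent at (11, 4): λ = (3·11² + 7)/(2·4) ≡ 9/8. 8⁻¹ ≡ 12 (mod 19), so λ ≡ 9·12 ≡ 13.
  x = λ² - 11 - 11 = 169 - 22 ≡ 14; y = λ·(11 - 14) - 4 ≡ 14. → (14, 14)
3G: (14, 14) + (11, 4). λ = (4 - 14)/(11 - 14) ≡ 9/16 mod 19. 16⁻¹ ≡ 6 (mod 19) since 16·6 = 96 ≡ 1, so λ ≡ 16.
  x = λ² - 14 - 11 = 256 - 25 ≡ 3; y = λ·(14 - 3) - 14 ≡ 10. → (3, 10)
4G: (3, 10) + (11, 4). λ = (4 - 10)/(11 - 3) ≡ 13/8 mod 19. 8⁻¹ ≡ 12 (mod 19) since 8·12 = 96 ≡ 1, so λ ≡ 4.
  x = λ² - 3 - 11 = 16 - 14 ≡ 2; y = λ·(3 - 2) - 10 ≡ 13. → (2, 13)
5G: (2, 13) + (11, 4). λ = (4 - 13)/(11 - 2) ≡ 10/9 mod 19. 9⁻¹ ≡ 17 (mod 19) since 9·17 = 153 ≡ 1, so λ ≡ 18.
  x = λ² - 2 - 11 = 324 - 13 ≡ 7; y = λ·(2 - 7) - 13 ≡ 11. → (7, 11)
6G: (7, 11) + (11, 4). λ = (4 - 11)/(11 - 7) ≡ 12/4 mod 19. 4⁻¹ ≡ 5 (mod 19), so λ ≡ 3.
  x = λ² - 7 - 11 = 9 - 18 ≡ 10; y = λ·(7 - 10) - 11 ≡ 18. → (10, 18)
7G: (10, 18) + (11, 4). λ = (4 - 18)/(11 - 10) ≡ 5/1 mod 19. 1⁻¹ ≡ 1 (mod 19) since 1·1 = 1 ≡ 1, so λ ≡ 5.
  x = λ² - 10 - 11 = 25 - 21 ≡ 4; y = λ·(10 - 4) - 18 ≡ 12. → (4, 12)

(4, 12)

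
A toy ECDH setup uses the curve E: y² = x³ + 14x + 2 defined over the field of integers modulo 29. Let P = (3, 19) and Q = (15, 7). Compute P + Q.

(3, 19) + (15, 7). λ = (7 - 19)/(15 - 3) ≡ 17/12 mod 29. 12⁻¹ ≡ 17 (mod 29) since 12·17 = 204 ≡ 1, so λ ≡ 28.
  x = λ² - 3 - 15 = 784 - 18 ≡ 12; y = λ·(3 - 12) - 19 ≡ 19. → (12, 19)

(12, 19)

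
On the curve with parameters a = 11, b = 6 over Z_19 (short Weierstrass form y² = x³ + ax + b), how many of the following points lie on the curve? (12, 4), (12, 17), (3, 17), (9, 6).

(12, 4): 4² ≡ 16, rhs ≡ 4 → off.
(12, 17): 17² ≡ 4, rhs ≡ 4 → on.
(3, 17): 17² ≡ 4, rhs ≡ 9 → off.
(9, 6): 6² ≡ 17, rhs ≡ 17 → on.

2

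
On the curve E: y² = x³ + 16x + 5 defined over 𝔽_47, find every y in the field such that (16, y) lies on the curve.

x³ + 16x + 5 = 4357 ≡ 33 (mod 47).
33 is a non-residue mod 47; no y exists.

none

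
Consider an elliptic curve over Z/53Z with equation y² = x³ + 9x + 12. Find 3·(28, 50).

Write Q = (28, 50).
Repeated addition: build up to 3Q.
2Q: tangent at (28, 50): λ = (3·28² + 9)/(2·50) ≡ 29/47. 47⁻¹ ≡ 44 (mod 53), so λ ≡ 29·44 ≡ 4.
  x = λ² - 28 - 28 = 16 - 56 ≡ 13; y = λ·(28 - 13) - 50 ≡ 10. → (13, 10)
3Q: (13, 10) + (28, 50). λ = (50 - 10)/(28 - 13) ≡ 40/15 mod 53. 15⁻¹ ≡ 46 (mod 53), so λ ≡ 38.
  x = λ² - 13 - 28 = 1444 - 41 ≡ 25; y = λ·(13 - 25) - 10 ≡ 11. → (25, 11)

(25, 11)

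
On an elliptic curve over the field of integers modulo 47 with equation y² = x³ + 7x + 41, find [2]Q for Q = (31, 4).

(41, 26)

tangent at (31, 4): λ = (3·31² + 7)/(2·4) ≡ 23/8. 8⁻¹ ≡ 6 (mod 47) since 8·6 = 48 ≡ 1, so λ ≡ 23·6 ≡ 44.
  x = λ² - 31 - 31 = 1936 - 62 ≡ 41; y = λ·(31 - 41) - 4 ≡ 26. → (41, 26)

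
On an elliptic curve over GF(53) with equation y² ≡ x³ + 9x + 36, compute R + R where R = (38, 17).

(1, 29)

tangent at (38, 17): λ = (3·38² + 9)/(2·17) ≡ 48/34. 34⁻¹ ≡ 39 (mod 53), so λ ≡ 48·39 ≡ 17.
  x = λ² - 38 - 38 = 289 - 76 ≡ 1; y = λ·(38 - 1) - 17 ≡ 29. → (1, 29)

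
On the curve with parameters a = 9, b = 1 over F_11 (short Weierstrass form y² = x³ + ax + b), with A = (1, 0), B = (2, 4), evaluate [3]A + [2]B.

O

First 3A:
Repeated addition: build up to 3A.
2A: (1, 0) + (1, 0): same x and y₁ ≡ -y₂, so the sum is ∞.
3A: ∞ + (1, 0) = (1, 0) (identity).
3A = (1, 0).
Next 2B:
Repeated addition: build up to 2B.
2B: tangent at (2, 4): λ = (3·2² + 9)/(2·4) ≡ 10/8. 8⁻¹ ≡ 7 (mod 11) since 8·7 = 56 ≡ 1, so λ ≡ 10·7 ≡ 4.
  x = λ² - 2 - 2 = 16 - 4 ≡ 1; y = λ·(2 - 1) - 4 ≡ 0. → (1, 0)
2B = (1, 0).
Finally 3A + 2B:
(1, 0) + (1, 0): same x and y₁ ≡ -y₂, so the sum is ∞.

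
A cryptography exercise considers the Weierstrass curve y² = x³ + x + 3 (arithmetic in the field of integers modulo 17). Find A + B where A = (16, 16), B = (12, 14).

(2, 8)

(16, 16) + (12, 14). λ = (14 - 16)/(12 - 16) ≡ 15/13 mod 17. 13⁻¹ ≡ 4 (mod 17), so λ ≡ 9.
  x = λ² - 16 - 12 = 81 - 28 ≡ 2; y = λ·(16 - 2) - 16 ≡ 8. → (2, 8)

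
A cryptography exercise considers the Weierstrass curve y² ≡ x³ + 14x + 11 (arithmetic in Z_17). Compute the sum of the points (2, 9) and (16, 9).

(16, 8)

(2, 9) + (16, 9). λ = (9 - 9)/(16 - 2) ≡ 0/14 mod 17. 14⁻¹ ≡ 11 (mod 17), so λ ≡ 0.
  x = λ² - 2 - 16 = 0 - 18 ≡ 16; y = λ·(2 - 16) - 9 ≡ 8. → (16, 8)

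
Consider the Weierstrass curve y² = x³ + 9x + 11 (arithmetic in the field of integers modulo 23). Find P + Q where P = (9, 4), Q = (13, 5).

(14, 12)

(9, 4) + (13, 5). λ = (5 - 4)/(13 - 9) ≡ 1/4 mod 23. 4⁻¹ ≡ 6 (mod 23) since 4·6 = 24 ≡ 1, so λ ≡ 6.
  x = λ² - 9 - 13 = 36 - 22 ≡ 14; y = λ·(9 - 14) - 4 ≡ 12. → (14, 12)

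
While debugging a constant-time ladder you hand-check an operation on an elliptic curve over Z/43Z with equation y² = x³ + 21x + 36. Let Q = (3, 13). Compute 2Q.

(17, 24)

tangent at (3, 13): λ = (3·3² + 21)/(2·13) ≡ 5/26. 26⁻¹ ≡ 5 (mod 43) since 26·5 = 130 ≡ 1, so λ ≡ 5·5 ≡ 25.
  x = λ² - 3 - 3 = 625 - 6 ≡ 17; y = λ·(3 - 17) - 13 ≡ 24. → (17, 24)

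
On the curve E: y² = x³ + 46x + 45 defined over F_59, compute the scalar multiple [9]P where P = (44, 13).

Double-and-add on 9 = (1001)₂. Start with P = (44, 13) for the leading 1-bit.
double: tangent at (44, 13): λ = (3·44² + 46)/(2·13) ≡ 13/26. 26⁻¹ ≡ 25 (mod 59) since 26·25 = 650 ≡ 1, so λ ≡ 13·25 ≡ 30.
  x = λ² - 44 - 44 = 900 - 88 ≡ 45; y = λ·(44 - 45) - 13 ≡ 16. → (45, 16)
double: tangent at (45, 16): λ = (3·45² + 46)/(2·16) ≡ 44/32. 32⁻¹ ≡ 24 (mod 59), so λ ≡ 44·24 ≡ 53.
  x = λ² - 45 - 45 = 2809 - 90 ≡ 5; y = λ·(45 - 5) - 16 ≡ 39. → (5, 39)
double: tangent at (5, 39): λ = (3·5² + 46)/(2·39) ≡ 3/19. 19⁻¹ ≡ 28 (mod 59), so λ ≡ 3·28 ≡ 25.
  x = λ² - 5 - 5 = 625 - 10 ≡ 25; y = λ·(5 - 25) - 39 ≡ 51. → (25, 51)
add P: (25, 51) + (44, 13). λ = (13 - 51)/(44 - 25) ≡ 21/19 mod 59. 19⁻¹ ≡ 28 (mod 59), so λ ≡ 57.
  x = λ² - 25 - 44 = 3249 - 69 ≡ 53; y = λ·(25 - 53) - 51 ≡ 5. → (53, 5)

(53, 5)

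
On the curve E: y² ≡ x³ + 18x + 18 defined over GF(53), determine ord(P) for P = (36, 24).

2P: tangent at (36, 24): λ = (3·36² + 18)/(2·24) ≡ 37/48. 48⁻¹ ≡ 21 (mod 53) since 48·21 = 1008 ≡ 1, so λ ≡ 37·21 ≡ 35.
  x = λ² - 36 - 36 = 1225 - 72 ≡ 40; y = λ·(36 - 40) - 24 ≡ 48. → (40, 48)
3P: (40, 48) + (36, 24). λ = (24 - 48)/(36 - 40) ≡ 29/49 mod 53. 49⁻¹ ≡ 13 (mod 53), so λ ≡ 6.
  x = λ² - 40 - 36 = 36 - 76 ≡ 13; y = λ·(40 - 13) - 48 ≡ 8. → (13, 8)
4P: (13, 8) + (36, 24). λ = (24 - 8)/(36 - 13) ≡ 16/23 mod 53. 23⁻¹ ≡ 30 (mod 53) since 23·30 = 690 ≡ 1, so λ ≡ 3.
  x = λ² - 13 - 36 = 9 - 49 ≡ 13; y = λ·(13 - 13) - 8 ≡ 45. → (13, 45)
5P: (13, 45) + (36, 24). λ = (24 - 45)/(36 - 13) ≡ 32/23 mod 53. 23⁻¹ ≡ 30 (mod 53) since 23·30 = 690 ≡ 1, so λ ≡ 6.
  x = λ² - 13 - 36 = 36 - 49 ≡ 40; y = λ·(13 - 40) - 45 ≡ 5. → (40, 5)
6P: (40, 5) + (36, 24). λ = (24 - 5)/(36 - 40) ≡ 19/49 mod 53. 49⁻¹ ≡ 13 (mod 53), so λ ≡ 35.
  x = λ² - 40 - 36 = 1225 - 76 ≡ 36; y = λ·(40 - 36) - 5 ≡ 29. → (36, 29)
7P: (36, 29) + (36, 24): same x and y₁ ≡ -y₂, so the sum is the point at infinity.
7P = the point at infinity, so the order is 7.

7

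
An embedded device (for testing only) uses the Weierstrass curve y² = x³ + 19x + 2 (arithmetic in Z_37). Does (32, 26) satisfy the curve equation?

y² = 26² ≡ 10; x³ + 19x + 2 = 33378 ≡ 4 (mod 37). 10 ≠ 4.

no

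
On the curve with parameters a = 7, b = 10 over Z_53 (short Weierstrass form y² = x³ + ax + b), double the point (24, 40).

tangent at (24, 40): λ = (3·24² + 7)/(2·40) ≡ 39/27. 27⁻¹ ≡ 2 (mod 53), so λ ≡ 39·2 ≡ 25.
  x = λ² - 24 - 24 = 625 - 48 ≡ 47; y = λ·(24 - 47) - 40 ≡ 21. → (47, 21)

(47, 21)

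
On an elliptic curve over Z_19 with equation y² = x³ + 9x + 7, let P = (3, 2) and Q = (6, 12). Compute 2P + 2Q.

First 2P:
Repeated addition: build up to 2P.
2P: tangent at (3, 2): λ = (3·3² + 9)/(2·2) ≡ 17/4. 4⁻¹ ≡ 5 (mod 19), so λ ≡ 17·5 ≡ 9.
  x = λ² - 3 - 3 = 81 - 6 ≡ 18; y = λ·(3 - 18) - 2 ≡ 15. → (18, 15)
2P = (18, 15).
Next 2Q:
Repeated addition: build up to 2Q.
2Q: tangent at (6, 12): λ = (3·6² + 9)/(2·12) ≡ 3/5. 5⁻¹ ≡ 4 (mod 19) since 5·4 = 20 ≡ 1, so λ ≡ 3·4 ≡ 12.
  x = λ² - 6 - 6 = 144 - 12 ≡ 18; y = λ·(6 - 18) - 12 ≡ 15. → (18, 15)
2Q = (18, 15).
Finally 2P + 2Q:
tangent at (18, 15): λ = (3·18² + 9)/(2·15) ≡ 12/11. 11⁻¹ ≡ 7 (mod 19) since 11·7 = 77 ≡ 1, so λ ≡ 12·7 ≡ 8.
  x = λ² - 18 - 18 = 64 - 36 ≡ 9; y = λ·(18 - 9) - 15 ≡ 0. → (9, 0)

(9, 0)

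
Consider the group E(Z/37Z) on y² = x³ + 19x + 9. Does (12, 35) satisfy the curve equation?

y² = 35² ≡ 4; x³ + 19x + 9 = 1965 ≡ 4 (mod 37). 4 = 4.

yes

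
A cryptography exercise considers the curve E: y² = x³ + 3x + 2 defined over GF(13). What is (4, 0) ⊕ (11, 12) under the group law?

(4, 0) + (11, 12). λ = (12 - 0)/(11 - 4) ≡ 12/7 mod 13. 7⁻¹ ≡ 2 (mod 13) since 7·2 = 14 ≡ 1, so λ ≡ 11.
  x = λ² - 4 - 11 = 121 - 15 ≡ 2; y = λ·(4 - 2) - 0 ≡ 9. → (2, 9)

(2, 9)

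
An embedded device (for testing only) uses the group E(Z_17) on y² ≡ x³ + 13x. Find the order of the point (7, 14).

4

2P: tangent at (7, 14): λ = (3·7² + 13)/(2·14) ≡ 7/11. 11⁻¹ ≡ 14 (mod 17), so λ ≡ 7·14 ≡ 13.
  x = λ² - 7 - 7 = 169 - 14 ≡ 2; y = λ·(7 - 2) - 14 ≡ 0. → (2, 0)
3P: (2, 0) + (7, 14). λ = (14 - 0)/(7 - 2) ≡ 14/5 mod 17. 5⁻¹ ≡ 7 (mod 17) since 5·7 = 35 ≡ 1, so λ ≡ 13.
  x = λ² - 2 - 7 = 169 - 9 ≡ 7; y = λ·(2 - 7) - 0 ≡ 3. → (7, 3)
4P: (7, 3) + (7, 14): same x and y₁ ≡ -y₂, so the sum is O.
4P = O, so the order is 4.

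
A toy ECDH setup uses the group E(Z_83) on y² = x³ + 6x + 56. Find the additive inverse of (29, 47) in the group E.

-(29, 47) = (29, -47 mod 83) = (29, 36).

(29, 36)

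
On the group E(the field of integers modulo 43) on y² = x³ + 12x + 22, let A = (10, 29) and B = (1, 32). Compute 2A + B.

(37, 11)

First 2A:
Repeated addition: build up to 2A.
2A: tangent at (10, 29): λ = (3·10² + 12)/(2·29) ≡ 11/15. 15⁻¹ ≡ 23 (mod 43), so λ ≡ 11·23 ≡ 38.
  x = λ² - 10 - 10 = 1444 - 20 ≡ 5; y = λ·(10 - 5) - 29 ≡ 32. → (5, 32)
2A = (5, 32).
Finally 2A + B:
(5, 32) + (1, 32). λ = (32 - 32)/(1 - 5) ≡ 0/39 mod 43. 39⁻¹ ≡ 32 (mod 43), so λ ≡ 0.
  x = λ² - 5 - 1 = 0 - 6 ≡ 37; y = λ·(5 - 37) - 32 ≡ 11. → (37, 11)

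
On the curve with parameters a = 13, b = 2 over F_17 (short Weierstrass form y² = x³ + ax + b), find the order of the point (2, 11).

2P: tangent at (2, 11): λ = (3·2² + 13)/(2·11) ≡ 8/5. 5⁻¹ ≡ 7 (mod 17), so λ ≡ 8·7 ≡ 5.
  x = λ² - 2 - 2 = 25 - 4 ≡ 4; y = λ·(2 - 4) - 11 ≡ 13. → (4, 13)
3P: (4, 13) + (2, 11). λ = (11 - 13)/(2 - 4) ≡ 15/15 mod 17. 15⁻¹ ≡ 8 (mod 17), so λ ≡ 1.
  x = λ² - 4 - 2 = 1 - 6 ≡ 12; y = λ·(4 - 12) - 13 ≡ 13. → (12, 13)
4P: (12, 13) + (2, 11). λ = (11 - 13)/(2 - 12) ≡ 15/7 mod 17. 7⁻¹ ≡ 5 (mod 17), so λ ≡ 7.
  x = λ² - 12 - 2 = 49 - 14 ≡ 1; y = λ·(12 - 1) - 13 ≡ 13. → (1, 13)
5P: (1, 13) + (2, 11). λ = (11 - 13)/(2 - 1) ≡ 15/1 mod 17. 1⁻¹ ≡ 1 (mod 17), so λ ≡ 15.
  x = λ² - 1 - 2 = 225 - 3 ≡ 1; y = λ·(1 - 1) - 13 ≡ 4. → (1, 4)
6P: (1, 4) + (2, 11). λ = (11 - 4)/(2 - 1) ≡ 7/1 mod 17. 1⁻¹ ≡ 1 (mod 17) since 1·1 = 1 ≡ 1, so λ ≡ 7.
  x = λ² - 1 - 2 = 49 - 3 ≡ 12; y = λ·(1 - 12) - 4 ≡ 4. → (12, 4)
7P: (12, 4) + (2, 11). λ = (11 - 4)/(2 - 12) ≡ 7/7 mod 17. 7⁻¹ ≡ 5 (mod 17), so λ ≡ 1.
  x = λ² - 12 - 2 = 1 - 14 ≡ 4; y = λ·(12 - 4) - 4 ≡ 4. → (4, 4)
8P: (4, 4) + (2, 11). λ = (11 - 4)/(2 - 4) ≡ 7/15 mod 17. 15⁻¹ ≡ 8 (mod 17), so λ ≡ 5.
  x = λ² - 4 - 2 = 25 - 6 ≡ 2; y = λ·(4 - 2) - 4 ≡ 6. → (2, 6)
9P: (2, 6) + (2, 11): same x and y₁ ≡ -y₂, so the sum is the point at infinity.
9P = the point at infinity, so the order is 9.

9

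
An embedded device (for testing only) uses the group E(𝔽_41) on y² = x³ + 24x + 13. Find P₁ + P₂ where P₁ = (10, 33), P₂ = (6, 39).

(17, 39)

(10, 33) + (6, 39). λ = (39 - 33)/(6 - 10) ≡ 6/37 mod 41. 37⁻¹ ≡ 10 (mod 41), so λ ≡ 19.
  x = λ² - 10 - 6 = 361 - 16 ≡ 17; y = λ·(10 - 17) - 33 ≡ 39. → (17, 39)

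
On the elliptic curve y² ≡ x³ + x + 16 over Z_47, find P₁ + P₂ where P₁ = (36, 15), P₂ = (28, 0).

(46, 25)

(36, 15) + (28, 0). λ = (0 - 15)/(28 - 36) ≡ 32/39 mod 47. 39⁻¹ ≡ 41 (mod 47) since 39·41 = 1599 ≡ 1, so λ ≡ 43.
  x = λ² - 36 - 28 = 1849 - 64 ≡ 46; y = λ·(36 - 46) - 15 ≡ 25. → (46, 25)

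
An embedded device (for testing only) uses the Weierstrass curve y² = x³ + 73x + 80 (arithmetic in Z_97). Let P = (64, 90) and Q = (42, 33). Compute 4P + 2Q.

First 4P:
Double-and-add on 4 = (100)₂. Start with P = (64, 90) for the leading 1-bit.
double: tangent at (64, 90): λ = (3·64² + 73)/(2·90) ≡ 42/83. 83⁻¹ ≡ 90 (mod 97) since 83·90 = 7470 ≡ 1, so λ ≡ 42·90 ≡ 94.
  x = λ² - 64 - 64 = 8836 - 128 ≡ 75; y = λ·(64 - 75) - 90 ≡ 40. → (75, 40)
double: tangent at (75, 40): λ = (3·75² + 73)/(2·40) ≡ 70/80. 80⁻¹ ≡ 57 (mod 97), so λ ≡ 70·57 ≡ 13.
  x = λ² - 75 - 75 = 169 - 150 ≡ 19; y = λ·(75 - 19) - 40 ≡ 9. → (19, 9)
4P = (19, 9).
Next 2Q:
Repeated addition: build up to 2Q.
2Q: tangent at (42, 33): λ = (3·42² + 73)/(2·33) ≡ 30/66. 66⁻¹ ≡ 25 (mod 97) since 66·25 = 1650 ≡ 1, so λ ≡ 30·25 ≡ 71.
  x = λ² - 42 - 42 = 5041 - 84 ≡ 10; y = λ·(42 - 10) - 33 ≡ 8. → (10, 8)
2Q = (10, 8).
Finally 4P + 2Q:
(19, 9) + (10, 8). λ = (8 - 9)/(10 - 19) ≡ 96/88 mod 97. 88⁻¹ ≡ 43 (mod 97) since 88·43 = 3784 ≡ 1, so λ ≡ 54.
  x = λ² - 19 - 10 = 2916 - 29 ≡ 74; y = λ·(19 - 74) - 9 ≡ 28. → (74, 28)

(74, 28)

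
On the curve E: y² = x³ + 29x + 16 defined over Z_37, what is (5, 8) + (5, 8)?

(23, 23)

tangent at (5, 8): λ = (3·5² + 29)/(2·8) ≡ 30/16. 16⁻¹ ≡ 7 (mod 37) since 16·7 = 112 ≡ 1, so λ ≡ 30·7 ≡ 25.
  x = λ² - 5 - 5 = 625 - 10 ≡ 23; y = λ·(5 - 23) - 8 ≡ 23. → (23, 23)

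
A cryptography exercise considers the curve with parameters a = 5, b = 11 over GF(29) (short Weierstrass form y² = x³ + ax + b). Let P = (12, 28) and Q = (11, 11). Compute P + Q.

(5, 4)

(12, 28) + (11, 11). λ = (11 - 28)/(11 - 12) ≡ 12/28 mod 29. 28⁻¹ ≡ 28 (mod 29) since 28·28 = 784 ≡ 1, so λ ≡ 17.
  x = λ² - 12 - 11 = 289 - 23 ≡ 5; y = λ·(12 - 5) - 28 ≡ 4. → (5, 4)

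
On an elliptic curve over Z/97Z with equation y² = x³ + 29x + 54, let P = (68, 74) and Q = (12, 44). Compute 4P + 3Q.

First 4P:
Double-and-add on 4 = (100)₂. Start with P = (68, 74) for the leading 1-bit.
double: tangent at (68, 74): λ = (3·68² + 29)/(2·74) ≡ 30/51. 51⁻¹ ≡ 78 (mod 97) since 51·78 = 3978 ≡ 1, so λ ≡ 30·78 ≡ 12.
  x = λ² - 68 - 68 = 144 - 136 ≡ 8; y = λ·(68 - 8) - 74 ≡ 64. → (8, 64)
double: tangent at (8, 64): λ = (3·8² + 29)/(2·64) ≡ 27/31. 31⁻¹ ≡ 72 (mod 97), so λ ≡ 27·72 ≡ 4.
  x = λ² - 8 - 8 = 16 - 16 ≡ 0; y = λ·(8 - 0) - 64 ≡ 65. → (0, 65)
4P = (0, 65).
Next 3Q:
Repeated addition: build up to 3Q.
2Q: tangent at (12, 44): λ = (3·12² + 29)/(2·44) ≡ 73/88. 88⁻¹ ≡ 43 (mod 97) since 88·43 = 3784 ≡ 1, so λ ≡ 73·43 ≡ 35.
  x = λ² - 12 - 12 = 1225 - 24 ≡ 37; y = λ·(12 - 37) - 44 ≡ 51. → (37, 51)
3Q: (37, 51) + (12, 44). λ = (44 - 51)/(12 - 37) ≡ 90/72 mod 97. 72⁻¹ ≡ 31 (mod 97) since 72·31 = 2232 ≡ 1, so λ ≡ 74.
  x = λ² - 37 - 12 = 5476 - 49 ≡ 92; y = λ·(37 - 92) - 51 ≡ 50. → (92, 50)
3Q = (92, 50).
Finally 4P + 3Q:
(0, 65) + (92, 50). λ = (50 - 65)/(92 - 0) ≡ 82/92 mod 97. 92⁻¹ ≡ 58 (mod 97), so λ ≡ 3.
  x = λ² - 0 - 92 = 9 - 92 ≡ 14; y = λ·(0 - 14) - 65 ≡ 87. → (14, 87)

(14, 87)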